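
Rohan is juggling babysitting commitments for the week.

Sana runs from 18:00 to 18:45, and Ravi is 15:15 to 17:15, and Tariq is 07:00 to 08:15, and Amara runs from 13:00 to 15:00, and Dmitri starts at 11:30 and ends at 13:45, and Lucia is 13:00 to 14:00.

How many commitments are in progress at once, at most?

Sweep the timeline, counting +1 at each start and −1 at each end (ends before starts at a tie):
07:00 start Tariq → 1
08:15 end Tariq → 0
11:30 start Dmitri → 1
13:00 start Amara → 2
13:00 start Lucia → 3
13:45 end Dmitri → 2
14:00 end Lucia → 1
15:00 end Amara → 0
15:15 start Ravi → 1
17:15 end Ravi → 0
18:00 start Sana → 1
18:45 end Sana → 0
Peak is 3, at 13:00 (Amara, Dmitri, Lucia).

3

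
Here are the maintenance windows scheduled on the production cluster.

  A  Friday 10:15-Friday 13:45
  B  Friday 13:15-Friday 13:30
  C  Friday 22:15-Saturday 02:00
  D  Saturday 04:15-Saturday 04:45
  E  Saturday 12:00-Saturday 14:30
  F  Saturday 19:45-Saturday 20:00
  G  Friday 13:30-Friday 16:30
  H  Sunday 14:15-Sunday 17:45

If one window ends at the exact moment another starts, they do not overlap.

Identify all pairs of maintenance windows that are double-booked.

A & B, A & G

Sorted by start: A, B, G, C, D, E, F, H.
B starts before A ends → A and B overlap.
G starts before A ends → A and G overlap.
C starts after A ends — done with A.
G starts exactly when B ends (back-to-back, no overlap) — done with B.
C starts after G ends — done with G.
D starts after C ends — done with C.
E starts after D ends — done with D.
F starts after E ends — done with E.
H starts after F ends.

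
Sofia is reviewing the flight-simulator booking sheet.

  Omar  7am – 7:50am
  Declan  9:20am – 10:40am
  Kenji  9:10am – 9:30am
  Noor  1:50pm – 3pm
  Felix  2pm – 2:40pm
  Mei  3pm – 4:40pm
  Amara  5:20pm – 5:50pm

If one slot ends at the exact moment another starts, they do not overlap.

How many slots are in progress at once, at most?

Walk through starts and ends in time order (an end at T is processed before a start at T):
7am start Omar → 1
7:50am end Omar → 0
9:10am start Kenji → 1
9:20am start Declan → 2
9:30am end Kenji → 1
10:40am end Declan → 0
1:50pm start Noor → 1
2pm start Felix → 2
2:40pm end Felix → 1
3pm end Noor → 0
3pm start Mei → 1
4:40pm end Mei → 0
5:20pm start Amara → 1
5:50pm end Amara → 0
Peak is 2, at 9:20am (Declan, Kenji).

2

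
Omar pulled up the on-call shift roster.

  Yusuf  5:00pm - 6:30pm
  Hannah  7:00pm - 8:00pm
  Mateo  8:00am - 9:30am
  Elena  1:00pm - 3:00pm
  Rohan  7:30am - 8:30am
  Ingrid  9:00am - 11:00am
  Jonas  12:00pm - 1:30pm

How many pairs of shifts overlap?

Two intervals overlap when each starts before the other ends.
Sorted by start: Rohan, Mateo, Ingrid, Jonas, Elena, Yusuf, Hannah.
Mateo starts before Rohan ends → Rohan and Mateo overlap.
Ingrid starts after Rohan ends; Rohan is clear from here.
Ingrid starts before Mateo ends → Mateo and Ingrid overlap.
Jonas starts after Mateo ends; Mateo is clear from here.
Jonas starts after Ingrid ends; Ingrid is clear from here.
Elena starts before Jonas ends → Jonas and Elena overlap.
Yusuf starts after Jonas ends; Jonas is clear from here.
Yusuf starts after Elena ends; Elena is clear from here.
Hannah starts after Yusuf ends.
Overlapping pairs: Elena & Jonas, Ingrid & Mateo, Mateo & Rohan — 3 in total.

3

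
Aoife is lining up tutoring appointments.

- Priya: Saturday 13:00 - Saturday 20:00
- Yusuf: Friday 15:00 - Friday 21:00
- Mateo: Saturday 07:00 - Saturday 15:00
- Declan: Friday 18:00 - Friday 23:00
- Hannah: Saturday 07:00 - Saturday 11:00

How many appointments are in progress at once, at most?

2

Walk through starts and ends in time order (an end at T is processed before a start at T):
Friday 15:00 start Yusuf → 1
Friday 18:00 start Declan → 2
Friday 21:00 end Yusuf → 1
Friday 23:00 end Declan → 0
Saturday 07:00 start Hannah → 1
Saturday 07:00 start Mateo → 2
Saturday 11:00 end Hannah → 1
Saturday 13:00 start Priya → 2
Saturday 15:00 end Mateo → 1
Saturday 20:00 end Priya → 0
Peak is 2, at Friday 18:00 (Declan, Yusuf).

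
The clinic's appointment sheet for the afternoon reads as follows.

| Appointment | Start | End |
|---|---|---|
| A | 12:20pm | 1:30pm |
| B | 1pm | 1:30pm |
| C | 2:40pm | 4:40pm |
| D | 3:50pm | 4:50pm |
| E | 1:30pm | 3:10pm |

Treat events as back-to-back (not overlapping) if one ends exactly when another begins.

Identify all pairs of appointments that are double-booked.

Check each pair: they overlap iff neither finishes before the other starts.
Sorted by start: A, B, E, C, D.
B starts before A ends → A and B overlap.
E starts exactly when A ends (back-to-back, no overlap), so nothing later overlaps A either.
E starts exactly when B ends (back-to-back, no overlap), so nothing later overlaps B either.
C starts before E ends → E and C overlap.
D starts after E ends.
D starts before C ends → C and D overlap.

A & B, C & D, C & E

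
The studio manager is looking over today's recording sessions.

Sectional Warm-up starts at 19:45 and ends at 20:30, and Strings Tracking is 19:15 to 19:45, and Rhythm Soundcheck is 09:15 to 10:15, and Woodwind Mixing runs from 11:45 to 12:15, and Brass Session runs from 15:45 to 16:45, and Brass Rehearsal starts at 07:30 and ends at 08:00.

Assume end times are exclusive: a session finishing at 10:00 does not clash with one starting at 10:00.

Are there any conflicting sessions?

Sorted by start: Brass Rehearsal, Rhythm Soundcheck, Woodwind Mixing, Brass Session, Strings Tracking, Sectional Warm-up.
Rhythm Soundcheck starts after Brass Rehearsal ends — done with Brass Rehearsal.
Woodwind Mixing starts after Rhythm Soundcheck ends — done with Rhythm Soundcheck.
Brass Session starts after Woodwind Mixing ends — done with Woodwind Mixing.
Strings Tracking starts after Brass Session ends — done with Brass Session.
Sectional Warm-up starts exactly when Strings Tracking ends (back-to-back, no overlap).
Every pair is clear; the schedule has no overlaps.

No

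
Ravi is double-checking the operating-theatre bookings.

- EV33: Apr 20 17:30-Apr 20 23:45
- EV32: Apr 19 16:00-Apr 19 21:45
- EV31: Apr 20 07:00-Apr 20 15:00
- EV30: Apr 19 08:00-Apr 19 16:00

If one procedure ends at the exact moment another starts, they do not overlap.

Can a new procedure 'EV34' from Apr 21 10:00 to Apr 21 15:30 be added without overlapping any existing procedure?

EV30: ends Apr 19 16:00 at or before EV34 starts Apr 21 10:00 → clear.
EV32: ends Apr 19 21:45 at or before EV34 starts Apr 21 10:00 → clear.
EV31: ends Apr 20 15:00 at or before EV34 starts Apr 21 10:00 → clear.
EV33: ends Apr 20 23:45 at or before EV34 starts Apr 21 10:00 → clear.

Yes — the slot is free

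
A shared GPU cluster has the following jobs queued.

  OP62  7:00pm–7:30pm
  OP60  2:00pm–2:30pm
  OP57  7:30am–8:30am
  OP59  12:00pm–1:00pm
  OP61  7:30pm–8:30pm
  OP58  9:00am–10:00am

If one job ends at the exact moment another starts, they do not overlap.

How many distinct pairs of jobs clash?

0

Sorted by start: OP57, OP58, OP59, OP60, OP62, OP61.
OP58 starts after OP57 ends; OP57 is clear from here.
OP59 starts after OP58 ends; OP58 is clear from here.
OP60 starts after OP59 ends; OP59 is clear from here.
OP62 starts after OP60 ends; OP60 is clear from here.
OP61 starts exactly when OP62 ends (back-to-back, no overlap).
No pair overlaps.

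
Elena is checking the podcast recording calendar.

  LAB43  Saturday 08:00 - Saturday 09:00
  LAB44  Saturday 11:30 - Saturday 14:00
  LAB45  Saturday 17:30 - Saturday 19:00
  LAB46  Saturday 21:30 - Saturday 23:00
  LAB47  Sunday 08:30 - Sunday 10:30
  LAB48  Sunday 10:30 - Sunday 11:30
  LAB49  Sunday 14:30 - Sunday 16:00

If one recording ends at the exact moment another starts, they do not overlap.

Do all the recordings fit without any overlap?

Check each pair: they overlap iff neither finishes before the other starts.
Sorted by start: LAB43, LAB44, LAB45, LAB46, LAB47, LAB48, LAB49.
LAB44 starts after LAB43 ends, so nothing later overlaps LAB43 either.
LAB45 starts after LAB44 ends, so nothing later overlaps LAB44 either.
LAB46 starts after LAB45 ends, so nothing later overlaps LAB45 either.
LAB47 starts after LAB46 ends, so nothing later overlaps LAB46 either.
LAB48 starts exactly when LAB47 ends (back-to-back, no overlap), so nothing later overlaps LAB47 either.
LAB49 starts after LAB48 ends.
Every pair is clear; the schedule has no overlaps.

Yes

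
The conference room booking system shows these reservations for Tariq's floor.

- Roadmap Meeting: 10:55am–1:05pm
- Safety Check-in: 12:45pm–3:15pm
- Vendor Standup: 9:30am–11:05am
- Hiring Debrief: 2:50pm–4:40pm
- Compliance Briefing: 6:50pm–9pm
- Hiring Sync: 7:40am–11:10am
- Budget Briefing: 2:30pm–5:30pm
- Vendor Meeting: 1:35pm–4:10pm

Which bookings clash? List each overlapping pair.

Budget Briefing & Hiring Debrief, Budget Briefing & Safety Check-in, Budget Briefing & Vendor Meeting, Hiring Debrief & Safety Check-in, Hiring Debrief & Vendor Meeting, Hiring Sync & Roadmap Meeting, Hiring Sync & Vendor Standup, Roadmap Meeting & Safety Check-in, Roadmap Meeting & Vendor Standup, Safety Check-in & Vendor Meeting

Two intervals overlap when each starts before the other ends.
Sorted by start: Hiring Sync, Vendor Standup, Roadmap Meeting, Safety Check-in, Vendor Meeting, Budget Briefing, Hiring Debrief, Compliance Briefing.
Vendor Standup starts before Hiring Sync ends → Hiring Sync and Vendor Standup overlap.
Roadmap Meeting starts before Hiring Sync ends → Hiring Sync and Roadmap Meeting overlap.
Safety Check-in starts after Hiring Sync ends, so nothing later overlaps Hiring Sync either.
Roadmap Meeting starts before Vendor Standup ends → Vendor Standup and Roadmap Meeting overlap.
Safety Check-in starts after Vendor Standup ends, so nothing later overlaps Vendor Standup either.
Safety Check-in starts before Roadmap Meeting ends → Roadmap Meeting and Safety Check-in overlap.
Vendor Meeting starts after Roadmap Meeting ends, so nothing later overlaps Roadmap Meeting either.
Vendor Meeting starts before Safety Check-in ends → Safety Check-in and Vendor Meeting overlap.
Budget Briefing starts before Safety Check-in ends → Safety Check-in and Budget Briefing overlap.
Hiring Debrief starts before Safety Check-in ends → Safety Check-in and Hiring Debrief overlap.
Compliance Briefing starts after Safety Check-in ends.
Budget Briefing starts before Vendor Meeting ends → Vendor Meeting and Budget Briefing overlap.
Hiring Debrief starts before Vendor Meeting ends → Vendor Meeting and Hiring Debrief overlap.
Compliance Briefing starts after Vendor Meeting ends.
Hiring Debrief starts before Budget Briefing ends → Budget Briefing and Hiring Debrief overlap.
Compliance Briefing starts after Budget Briefing ends.
Compliance Briefing starts after Hiring Debrief ends.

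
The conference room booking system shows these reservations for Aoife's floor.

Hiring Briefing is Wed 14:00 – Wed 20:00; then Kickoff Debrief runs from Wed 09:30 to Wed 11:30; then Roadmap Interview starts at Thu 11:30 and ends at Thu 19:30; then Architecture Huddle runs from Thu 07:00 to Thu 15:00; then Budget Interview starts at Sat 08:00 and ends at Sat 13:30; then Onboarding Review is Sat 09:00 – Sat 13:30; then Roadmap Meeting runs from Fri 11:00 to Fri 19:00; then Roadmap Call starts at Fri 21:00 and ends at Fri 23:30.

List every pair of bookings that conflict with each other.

Architecture Huddle & Roadmap Interview, Budget Interview & Onboarding Review

Check each pair: they overlap iff neither finishes before the other starts.
Sorted by start: Kickoff Debrief, Hiring Briefing, Architecture Huddle, Roadmap Interview, Roadmap Meeting, Roadmap Call, Budget Interview, Onboarding Review.
Hiring Briefing starts after Kickoff Debrief ends; Kickoff Debrief is clear from here.
Architecture Huddle starts after Hiring Briefing ends; Hiring Briefing is clear from here.
Roadmap Interview starts before Architecture Huddle ends → Architecture Huddle and Roadmap Interview overlap.
Roadmap Meeting starts after Architecture Huddle ends; Architecture Huddle is clear from here.
Roadmap Meeting starts after Roadmap Interview ends; Roadmap Interview is clear from here.
Roadmap Call starts after Roadmap Meeting ends; Roadmap Meeting is clear from here.
Budget Interview starts after Roadmap Call ends; Roadmap Call is clear from here.
Onboarding Review starts before Budget Interview ends → Budget Interview and Onboarding Review overlap.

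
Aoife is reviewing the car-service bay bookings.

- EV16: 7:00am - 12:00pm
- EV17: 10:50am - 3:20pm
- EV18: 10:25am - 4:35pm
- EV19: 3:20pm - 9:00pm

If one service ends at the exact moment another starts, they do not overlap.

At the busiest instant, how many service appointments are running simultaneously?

Sweep the timeline, counting +1 at each start and −1 at each end (ends before starts at a tie):
7:00am start EV16 → 1
10:25am start EV18 → 2
10:50am start EV17 → 3
12:00pm end EV16 → 2
3:20pm end EV17 → 1
3:20pm start EV19 → 2
4:35pm end EV18 → 1
9:00pm end EV19 → 0
Peak is 3, at 10:50am (EV16, EV17, EV18).

3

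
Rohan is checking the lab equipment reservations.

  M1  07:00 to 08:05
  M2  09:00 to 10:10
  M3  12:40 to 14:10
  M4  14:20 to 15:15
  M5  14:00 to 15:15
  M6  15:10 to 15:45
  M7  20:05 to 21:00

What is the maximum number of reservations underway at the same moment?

Walk through starts and ends in time order (an end at T is processed before a start at T):
07:00 start M1 → 1
08:05 end M1 → 0
09:00 start M2 → 1
10:10 end M2 → 0
12:40 start M3 → 1
14:00 start M5 → 2
14:10 end M3 → 1
14:20 start M4 → 2
15:10 start M6 → 3
15:15 end M4 → 2
15:15 end M5 → 1
15:45 end M6 → 0
20:05 start M7 → 1
21:00 end M7 → 0
Peak is 3, at 15:10 (M4, M5, M6).

3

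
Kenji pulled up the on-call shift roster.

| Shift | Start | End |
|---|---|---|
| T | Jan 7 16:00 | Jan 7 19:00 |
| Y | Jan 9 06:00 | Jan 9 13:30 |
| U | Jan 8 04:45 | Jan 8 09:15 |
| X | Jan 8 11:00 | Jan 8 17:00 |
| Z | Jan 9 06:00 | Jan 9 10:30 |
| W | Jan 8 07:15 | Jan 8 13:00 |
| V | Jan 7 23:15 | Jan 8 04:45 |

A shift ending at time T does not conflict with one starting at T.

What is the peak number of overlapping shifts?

Sweep the timeline, counting +1 at each start and −1 at each end (ends before starts at a tie):
Jan 7 16:00 start T → 1
Jan 7 19:00 end T → 0
Jan 7 23:15 start V → 1
Jan 8 04:45 end V → 0
Jan 8 04:45 start U → 1
Jan 8 07:15 start W → 2
Jan 8 09:15 end U → 1
Jan 8 11:00 start X → 2
Jan 8 13:00 end W → 1
Jan 8 17:00 end X → 0
Jan 9 06:00 start Y → 1
Jan 9 06:00 start Z → 2
Jan 9 10:30 end Z → 1
Jan 9 13:30 end Y → 0
Peak is 2, at Jan 8 07:15 (U, W).

2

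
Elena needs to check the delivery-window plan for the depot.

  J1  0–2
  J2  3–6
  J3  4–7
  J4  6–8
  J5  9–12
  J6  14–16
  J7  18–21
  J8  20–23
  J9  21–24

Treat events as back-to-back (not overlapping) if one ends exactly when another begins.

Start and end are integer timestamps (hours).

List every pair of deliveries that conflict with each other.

Two intervals overlap when each starts before the other ends.
Sorted by start: J1, J2, J3, J4, J5, J6, J7, J8, J9.
J2 starts after J1 ends; J1 is clear from here.
J3 starts before J2 ends → J2 and J3 overlap.
J4 starts exactly when J2 ends (back-to-back, no overlap); J2 is clear from here.
J4 starts before J3 ends → J3 and J4 overlap.
J5 starts after J3 ends; J3 is clear from here.
J5 starts after J4 ends; J4 is clear from here.
J6 starts after J5 ends; J5 is clear from here.
J7 starts after J6 ends; J6 is clear from here.
J8 starts before J7 ends → J7 and J8 overlap.
J9 starts exactly when J7 ends (back-to-back, no overlap).
J9 starts before J8 ends → J8 and J9 overlap.

J2 & J3, J3 & J4, J7 & J8, J8 & J9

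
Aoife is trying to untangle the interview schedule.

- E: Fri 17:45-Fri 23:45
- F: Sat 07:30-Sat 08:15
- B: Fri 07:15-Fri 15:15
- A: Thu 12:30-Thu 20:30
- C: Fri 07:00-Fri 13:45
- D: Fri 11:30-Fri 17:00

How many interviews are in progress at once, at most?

3

Sweep the timeline, counting +1 at each start and −1 at each end (ends before starts at a tie):
Thu 12:30 start A → 1
Thu 20:30 end A → 0
Fri 07:00 start C → 1
Fri 07:15 start B → 2
Fri 11:30 start D → 3
Fri 13:45 end C → 2
Fri 15:15 end B → 1
Fri 17:00 end D → 0
Fri 17:45 start E → 1
Fri 23:45 end E → 0
Sat 07:30 start F → 1
Sat 08:15 end F → 0
Peak is 3, at Fri 11:30 (B, C, D).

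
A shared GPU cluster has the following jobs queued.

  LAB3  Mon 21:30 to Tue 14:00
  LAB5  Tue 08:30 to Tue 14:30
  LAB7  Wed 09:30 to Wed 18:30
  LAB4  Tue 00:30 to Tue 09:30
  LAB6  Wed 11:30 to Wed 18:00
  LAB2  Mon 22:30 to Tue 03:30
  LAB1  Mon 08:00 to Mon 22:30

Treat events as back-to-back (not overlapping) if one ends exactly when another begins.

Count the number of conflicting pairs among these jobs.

7

Sorted by start: LAB1, LAB3, LAB2, LAB4, LAB5, LAB7, LAB6.
LAB3 starts before LAB1 ends → LAB1 and LAB3 overlap.
LAB2 starts exactly when LAB1 ends (back-to-back, no overlap), so nothing later overlaps LAB1 either.
LAB2 starts before LAB3 ends → LAB3 and LAB2 overlap.
LAB4 starts before LAB3 ends → LAB3 and LAB4 overlap.
LAB5 starts before LAB3 ends → LAB3 and LAB5 overlap.
LAB7 starts after LAB3 ends, so nothing later overlaps LAB3 either.
LAB4 starts before LAB2 ends → LAB2 and LAB4 overlap.
LAB5 starts after LAB2 ends, so nothing later overlaps LAB2 either.
LAB5 starts before LAB4 ends → LAB4 and LAB5 overlap.
LAB7 starts after LAB4 ends, so nothing later overlaps LAB4 either.
LAB7 starts after LAB5 ends, so nothing later overlaps LAB5 either.
LAB6 starts before LAB7 ends → LAB7 and LAB6 overlap.
Overlapping pairs: LAB1 & LAB3, LAB2 & LAB3, LAB2 & LAB4, LAB3 & LAB4, LAB3 & LAB5, LAB4 & LAB5, LAB6 & LAB7 — 7 in total.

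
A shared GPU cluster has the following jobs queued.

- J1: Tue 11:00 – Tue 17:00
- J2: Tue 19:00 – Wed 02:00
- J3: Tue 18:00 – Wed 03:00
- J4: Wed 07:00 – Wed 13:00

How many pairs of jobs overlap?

1

Sorted by start: J1, J3, J2, J4.
J3 starts after J1 ends, so J1 has no further overlaps.
J2 starts before J3 ends → J3 and J2 overlap.
J4 starts after J3 ends.
J4 starts after J2 ends.
Overlapping pairs: J2 & J3 — 1 in total.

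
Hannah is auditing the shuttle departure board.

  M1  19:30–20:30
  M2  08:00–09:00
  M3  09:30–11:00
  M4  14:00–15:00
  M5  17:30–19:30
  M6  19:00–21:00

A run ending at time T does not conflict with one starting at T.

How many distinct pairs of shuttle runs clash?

2

Two intervals overlap when each starts before the other ends.
Sorted by start: M2, M3, M4, M5, M6, M1.
M3 starts after M2 ends, so M2 has no further overlaps.
M4 starts after M3 ends, so M3 has no further overlaps.
M5 starts after M4 ends, so M4 has no further overlaps.
M6 starts before M5 ends → M5 and M6 overlap.
M1 starts exactly when M5 ends (back-to-back, no overlap).
M1 starts before M6 ends → M6 and M1 overlap.
Overlapping pairs: M1 & M6, M5 & M6 — 2 in total.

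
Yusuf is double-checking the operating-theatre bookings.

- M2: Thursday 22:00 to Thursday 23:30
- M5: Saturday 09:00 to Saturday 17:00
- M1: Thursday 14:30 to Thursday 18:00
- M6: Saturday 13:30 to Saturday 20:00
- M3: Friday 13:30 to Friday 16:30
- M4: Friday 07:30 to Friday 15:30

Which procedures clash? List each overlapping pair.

M3 & M4, M5 & M6

Sorted by start: M1, M2, M4, M3, M5, M6.
M2 starts after M1 ends; M1 is clear from here.
M4 starts after M2 ends; M2 is clear from here.
M3 starts before M4 ends → M4 and M3 overlap.
M5 starts after M4 ends; M4 is clear from here.
M5 starts after M3 ends; M3 is clear from here.
M6 starts before M5 ends → M5 and M6 overlap.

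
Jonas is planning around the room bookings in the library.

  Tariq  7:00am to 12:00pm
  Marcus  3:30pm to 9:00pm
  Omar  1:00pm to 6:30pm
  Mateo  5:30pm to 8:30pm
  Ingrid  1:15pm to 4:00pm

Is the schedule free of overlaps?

Check each pair: they overlap iff neither finishes before the other starts.
Sorted by start: Tariq, Omar, Ingrid, Marcus, Mateo.
Omar starts after Tariq ends — done with Tariq.
Ingrid starts before Omar ends → Omar and Ingrid overlap.
That's a conflict, so the schedule is not conflict-free.

No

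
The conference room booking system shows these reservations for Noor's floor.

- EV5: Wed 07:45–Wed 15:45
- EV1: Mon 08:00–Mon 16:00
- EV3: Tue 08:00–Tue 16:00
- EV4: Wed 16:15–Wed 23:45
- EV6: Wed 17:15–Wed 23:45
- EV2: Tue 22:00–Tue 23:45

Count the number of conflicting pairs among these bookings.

Check each pair: they overlap iff neither finishes before the other starts.
Sorted by start: EV1, EV3, EV2, EV5, EV4, EV6.
EV3 starts after EV1 ends — done with EV1.
EV2 starts after EV3 ends — done with EV3.
EV5 starts after EV2 ends — done with EV2.
EV4 starts after EV5 ends — done with EV5.
EV6 starts before EV4 ends → EV4 and EV6 overlap.
Overlapping pairs: EV4 & EV6 — 1 in total.

1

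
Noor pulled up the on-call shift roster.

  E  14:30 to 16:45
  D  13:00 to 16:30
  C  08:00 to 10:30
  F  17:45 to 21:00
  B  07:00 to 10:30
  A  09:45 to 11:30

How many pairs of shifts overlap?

4

Sorted by start: B, C, A, D, E, F.
C starts before B ends → B and C overlap.
A starts before B ends → B and A overlap.
D starts after B ends; B is clear from here.
A starts before C ends → C and A overlap.
D starts after C ends; C is clear from here.
D starts after A ends; A is clear from here.
E starts before D ends → D and E overlap.
F starts after D ends.
F starts after E ends.
Overlapping pairs: A & B, A & C, B & C, D & E — 4 in total.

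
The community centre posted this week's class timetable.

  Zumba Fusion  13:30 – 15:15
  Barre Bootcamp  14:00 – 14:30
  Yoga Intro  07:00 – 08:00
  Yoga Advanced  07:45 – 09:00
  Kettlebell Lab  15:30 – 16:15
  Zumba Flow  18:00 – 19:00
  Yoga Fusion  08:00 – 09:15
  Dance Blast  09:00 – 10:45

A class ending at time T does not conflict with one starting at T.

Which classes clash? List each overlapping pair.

Two intervals overlap when each starts before the other ends.
Sorted by start: Yoga Intro, Yoga Advanced, Yoga Fusion, Dance Blast, Zumba Fusion, Barre Bootcamp, Kettlebell Lab, Zumba Flow.
Yoga Advanced starts before Yoga Intro ends → Yoga Intro and Yoga Advanced overlap.
Yoga Fusion starts exactly when Yoga Intro ends (back-to-back, no overlap), so nothing later overlaps Yoga Intro either.
Yoga Fusion starts before Yoga Advanced ends → Yoga Advanced and Yoga Fusion overlap.
Dance Blast starts exactly when Yoga Advanced ends (back-to-back, no overlap), so nothing later overlaps Yoga Advanced either.
Dance Blast starts before Yoga Fusion ends → Yoga Fusion and Dance Blast overlap.
Zumba Fusion starts after Yoga Fusion ends, so nothing later overlaps Yoga Fusion either.
Zumba Fusion starts after Dance Blast ends, so nothing later overlaps Dance Blast either.
Barre Bootcamp starts before Zumba Fusion ends → Zumba Fusion and Barre Bootcamp overlap.
Kettlebell Lab starts after Zumba Fusion ends, so nothing later overlaps Zumba Fusion either.
Kettlebell Lab starts after Barre Bootcamp ends, so nothing later overlaps Barre Bootcamp either.
Zumba Flow starts after Kettlebell Lab ends.

Barre Bootcamp & Zumba Fusion, Dance Blast & Yoga Fusion, Yoga Advanced & Yoga Fusion, Yoga Advanced & Yoga Intro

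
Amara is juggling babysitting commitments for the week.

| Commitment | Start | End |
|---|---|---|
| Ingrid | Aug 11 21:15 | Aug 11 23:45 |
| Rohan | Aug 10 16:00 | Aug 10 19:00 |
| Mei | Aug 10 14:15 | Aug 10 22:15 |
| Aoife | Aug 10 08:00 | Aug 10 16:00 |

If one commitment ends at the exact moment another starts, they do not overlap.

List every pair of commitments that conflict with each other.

Aoife & Mei, Mei & Rohan

Sorted by start: Aoife, Mei, Rohan, Ingrid.
Mei starts before Aoife ends → Aoife and Mei overlap.
Rohan starts exactly when Aoife ends (back-to-back, no overlap), so nothing later overlaps Aoife either.
Rohan starts before Mei ends → Mei and Rohan overlap.
Ingrid starts after Mei ends.
Ingrid starts after Rohan ends.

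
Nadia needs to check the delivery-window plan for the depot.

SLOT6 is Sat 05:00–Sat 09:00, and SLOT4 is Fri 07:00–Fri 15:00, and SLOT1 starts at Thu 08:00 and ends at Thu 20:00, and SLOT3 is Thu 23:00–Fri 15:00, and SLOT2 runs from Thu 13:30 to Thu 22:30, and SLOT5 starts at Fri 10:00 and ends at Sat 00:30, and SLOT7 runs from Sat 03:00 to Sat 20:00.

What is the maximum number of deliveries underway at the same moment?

Walk through starts and ends in time order (an end at T is processed before a start at T):
Thu 08:00 start SLOT1 → 1
Thu 13:30 start SLOT2 → 2
Thu 20:00 end SLOT1 → 1
Thu 22:30 end SLOT2 → 0
Thu 23:00 start SLOT3 → 1
Fri 07:00 start SLOT4 → 2
Fri 10:00 start SLOT5 → 3
Fri 15:00 end SLOT3 → 2
Fri 15:00 end SLOT4 → 1
Sat 00:30 end SLOT5 → 0
Sat 03:00 start SLOT7 → 1
Sat 05:00 start SLOT6 → 2
Sat 09:00 end SLOT6 → 1
Sat 20:00 end SLOT7 → 0
Peak is 3, at Fri 10:00 (SLOT3, SLOT4, SLOT5).

3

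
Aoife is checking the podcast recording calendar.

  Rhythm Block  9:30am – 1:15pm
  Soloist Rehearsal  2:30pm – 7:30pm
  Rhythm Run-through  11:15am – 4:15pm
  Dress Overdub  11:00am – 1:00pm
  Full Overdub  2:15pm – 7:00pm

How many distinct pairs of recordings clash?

Sorted by start: Rhythm Block, Dress Overdub, Rhythm Run-through, Full Overdub, Soloist Rehearsal.
Dress Overdub starts before Rhythm Block ends → Rhythm Block and Dress Overdub overlap.
Rhythm Run-through starts before Rhythm Block ends → Rhythm Block and Rhythm Run-through overlap.
Full Overdub starts after Rhythm Block ends — done with Rhythm Block.
Rhythm Run-through starts before Dress Overdub ends → Dress Overdub and Rhythm Run-through overlap.
Full Overdub starts after Dress Overdub ends — done with Dress Overdub.
Full Overdub starts before Rhythm Run-through ends → Rhythm Run-through and Full Overdub overlap.
Soloist Rehearsal starts before Rhythm Run-through ends → Rhythm Run-through and Soloist Rehearsal overlap.
Soloist Rehearsal starts before Full Overdub ends → Full Overdub and Soloist Rehearsal overlap.
Overlapping pairs: Dress Overdub & Rhythm Block, Dress Overdub & Rhythm Run-through, Full Overdub & Rhythm Run-through, Full Overdub & Soloist Rehearsal, Rhythm Block & Rhythm Run-through, Rhythm Run-through & Soloist Rehearsal — 6 in total.

6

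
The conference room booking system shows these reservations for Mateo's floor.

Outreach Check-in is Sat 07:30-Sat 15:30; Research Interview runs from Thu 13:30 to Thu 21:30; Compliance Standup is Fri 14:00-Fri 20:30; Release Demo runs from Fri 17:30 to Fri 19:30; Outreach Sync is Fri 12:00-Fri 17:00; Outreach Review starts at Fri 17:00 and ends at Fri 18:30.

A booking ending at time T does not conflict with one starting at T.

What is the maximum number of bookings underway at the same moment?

3

Sweep the timeline, counting +1 at each start and −1 at each end (ends before starts at a tie):
Thu 13:30 start Research Interview → 1
Thu 21:30 end Research Interview → 0
Fri 12:00 start Outreach Sync → 1
Fri 14:00 start Compliance Standup → 2
Fri 17:00 end Outreach Sync → 1
Fri 17:00 start Outreach Review → 2
Fri 17:30 start Release Demo → 3
Fri 18:30 end Outreach Review → 2
Fri 19:30 end Release Demo → 1
Fri 20:30 end Compliance Standup → 0
Sat 07:30 start Outreach Check-in → 1
Sat 15:30 end Outreach Check-in → 0
Peak is 3, at Fri 17:30 (Compliance Standup, Outreach Review, Release Demo).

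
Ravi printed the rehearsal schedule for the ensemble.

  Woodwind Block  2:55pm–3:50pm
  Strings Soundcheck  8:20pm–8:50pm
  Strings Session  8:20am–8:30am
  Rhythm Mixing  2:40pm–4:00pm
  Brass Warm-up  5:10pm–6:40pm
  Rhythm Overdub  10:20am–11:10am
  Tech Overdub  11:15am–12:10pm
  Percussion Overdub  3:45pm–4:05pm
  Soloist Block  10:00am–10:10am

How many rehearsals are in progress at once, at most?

3

Sort all start/end points and keep a running count:
8:20am start Strings Session → 1
8:30am end Strings Session → 0
10:00am start Soloist Block → 1
10:10am end Soloist Block → 0
10:20am start Rhythm Overdub → 1
11:10am end Rhythm Overdub → 0
11:15am start Tech Overdub → 1
12:10pm end Tech Overdub → 0
2:40pm start Rhythm Mixing → 1
2:55pm start Woodwind Block → 2
3:45pm start Percussion Overdub → 3
3:50pm end Woodwind Block → 2
4:00pm end Rhythm Mixing → 1
4:05pm end Percussion Overdub → 0
5:10pm start Brass Warm-up → 1
6:40pm end Brass Warm-up → 0
8:20pm start Strings Soundcheck → 1
8:50pm end Strings Soundcheck → 0
Peak is 3, at 3:45pm (Percussion Overdub, Rhythm Mixing, Woodwind Block).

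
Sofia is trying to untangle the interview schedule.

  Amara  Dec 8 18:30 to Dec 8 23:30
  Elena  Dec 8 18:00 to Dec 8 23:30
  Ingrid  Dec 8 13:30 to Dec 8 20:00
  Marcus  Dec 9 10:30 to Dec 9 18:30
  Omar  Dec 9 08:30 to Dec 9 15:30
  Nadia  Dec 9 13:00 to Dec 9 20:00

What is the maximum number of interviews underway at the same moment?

3

Sort all start/end points and keep a running count:
Dec 8 13:30 start Ingrid → 1
Dec 8 18:00 start Elena → 2
Dec 8 18:30 start Amara → 3
Dec 8 20:00 end Ingrid → 2
Dec 8 23:30 end Amara → 1
Dec 8 23:30 end Elena → 0
Dec 9 08:30 start Omar → 1
Dec 9 10:30 start Marcus → 2
Dec 9 13:00 start Nadia → 3
Dec 9 15:30 end Omar → 2
Dec 9 18:30 end Marcus → 1
Dec 9 20:00 end Nadia → 0
Peak is 3, at Dec 8 18:30 (Amara, Elena, Ingrid).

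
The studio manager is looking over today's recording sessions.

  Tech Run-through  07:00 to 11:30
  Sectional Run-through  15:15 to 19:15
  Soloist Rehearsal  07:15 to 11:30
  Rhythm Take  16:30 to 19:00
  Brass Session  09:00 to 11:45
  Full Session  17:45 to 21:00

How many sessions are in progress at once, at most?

Sweep the timeline, counting +1 at each start and −1 at each end (ends before starts at a tie):
07:00 start Tech Run-through → 1
07:15 start Soloist Rehearsal → 2
09:00 start Brass Session → 3
11:30 end Soloist Rehearsal → 2
11:30 end Tech Run-through → 1
11:45 end Brass Session → 0
15:15 start Sectional Run-through → 1
16:30 start Rhythm Take → 2
17:45 start Full Session → 3
19:00 end Rhythm Take → 2
19:15 end Sectional Run-through → 1
21:00 end Full Session → 0
Peak is 3, at 09:00 (Brass Session, Soloist Rehearsal, Tech Run-through).

3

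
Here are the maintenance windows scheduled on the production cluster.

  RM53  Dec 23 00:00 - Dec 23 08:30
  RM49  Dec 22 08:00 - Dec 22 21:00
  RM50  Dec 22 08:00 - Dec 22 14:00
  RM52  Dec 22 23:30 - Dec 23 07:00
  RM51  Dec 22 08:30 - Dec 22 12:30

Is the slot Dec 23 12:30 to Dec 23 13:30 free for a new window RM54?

RM49: ends Dec 22 21:00 at or before RM54 starts Dec 23 12:30 → clear.
RM50: ends Dec 22 14:00 at or before RM54 starts Dec 23 12:30 → clear.
RM51: ends Dec 22 12:30 at or before RM54 starts Dec 23 12:30 → clear.
RM52: ends Dec 23 07:00 at or before RM54 starts Dec 23 12:30 → clear.
RM53: ends Dec 23 08:30 at or before RM54 starts Dec 23 12:30 → clear.

Yes — the slot is free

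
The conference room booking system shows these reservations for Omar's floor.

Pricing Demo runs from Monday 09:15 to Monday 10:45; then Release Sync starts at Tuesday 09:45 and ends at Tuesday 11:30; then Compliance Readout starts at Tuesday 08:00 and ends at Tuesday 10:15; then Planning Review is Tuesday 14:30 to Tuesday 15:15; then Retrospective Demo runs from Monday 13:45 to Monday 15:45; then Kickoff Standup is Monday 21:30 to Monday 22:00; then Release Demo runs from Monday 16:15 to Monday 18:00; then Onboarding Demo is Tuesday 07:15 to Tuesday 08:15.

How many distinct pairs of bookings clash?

2

Sorted by start: Pricing Demo, Retrospective Demo, Release Demo, Kickoff Standup, Onboarding Demo, Compliance Readout, Release Sync, Planning Review.
Retrospective Demo starts after Pricing Demo ends; Pricing Demo is clear from here.
Release Demo starts after Retrospective Demo ends; Retrospective Demo is clear from here.
Kickoff Standup starts after Release Demo ends; Release Demo is clear from here.
Onboarding Demo starts after Kickoff Standup ends; Kickoff Standup is clear from here.
Compliance Readout starts before Onboarding Demo ends → Onboarding Demo and Compliance Readout overlap.
Release Sync starts after Onboarding Demo ends; Onboarding Demo is clear from here.
Release Sync starts before Compliance Readout ends → Compliance Readout and Release Sync overlap.
Planning Review starts after Compliance Readout ends.
Planning Review starts after Release Sync ends.
Overlapping pairs: Compliance Readout & Onboarding Demo, Compliance Readout & Release Sync — 2 in total.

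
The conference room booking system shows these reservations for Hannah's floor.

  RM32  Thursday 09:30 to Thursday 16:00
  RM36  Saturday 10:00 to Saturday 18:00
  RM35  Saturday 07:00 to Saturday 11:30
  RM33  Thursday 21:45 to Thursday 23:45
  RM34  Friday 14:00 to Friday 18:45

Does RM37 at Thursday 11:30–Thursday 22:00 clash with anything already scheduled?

RM32: starts Thursday 09:30 before RM37 ends Thursday 22:00, and ends Thursday 16:00 after RM37 starts Thursday 11:30 → overlap.
RM33: starts Thursday 21:45 before RM37 ends Thursday 22:00, and ends Thursday 23:45 after RM37 starts Thursday 11:30 → overlap.
RM34: starts Friday 14:00 at or after RM37 ends Thursday 22:00 → clear.
RM35: starts Saturday 07:00 at or after RM37 ends Thursday 22:00 → clear.
RM36: starts Saturday 10:00 at or after RM37 ends Thursday 22:00 → clear.
RM37 overlaps RM32, RM33.

Yes — it overlaps RM32, RM33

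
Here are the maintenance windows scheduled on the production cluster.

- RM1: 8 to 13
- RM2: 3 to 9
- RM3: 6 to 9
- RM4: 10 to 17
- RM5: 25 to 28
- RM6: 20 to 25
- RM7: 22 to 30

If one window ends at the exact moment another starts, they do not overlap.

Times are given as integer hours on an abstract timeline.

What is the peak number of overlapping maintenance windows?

Sort all start/end points and keep a running count:
3 start RM2 → 1
6 start RM3 → 2
8 start RM1 → 3
9 end RM2 → 2
9 end RM3 → 1
10 start RM4 → 2
13 end RM1 → 1
17 end RM4 → 0
20 start RM6 → 1
22 start RM7 → 2
25 end RM6 → 1
25 start RM5 → 2
28 end RM5 → 1
30 end RM7 → 0
Peak is 3, at 8 (RM1, RM2, RM3).

3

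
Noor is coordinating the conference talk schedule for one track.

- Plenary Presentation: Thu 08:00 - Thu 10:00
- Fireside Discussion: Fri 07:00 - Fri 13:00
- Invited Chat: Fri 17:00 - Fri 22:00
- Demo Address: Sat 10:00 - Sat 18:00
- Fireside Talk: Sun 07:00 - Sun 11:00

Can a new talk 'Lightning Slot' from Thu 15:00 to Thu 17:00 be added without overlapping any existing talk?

Yes — the slot is free

Plenary Presentation: ends Thu 10:00 at or before Lightning Slot starts Thu 15:00 → clear.
Fireside Discussion: starts Fri 07:00 at or after Lightning Slot ends Thu 17:00 → clear.
Invited Chat: starts Fri 17:00 at or after Lightning Slot ends Thu 17:00 → clear.
Demo Address: starts Sat 10:00 at or after Lightning Slot ends Thu 17:00 → clear.
Fireside Talk: starts Sun 07:00 at or after Lightning Slot ends Thu 17:00 → clear.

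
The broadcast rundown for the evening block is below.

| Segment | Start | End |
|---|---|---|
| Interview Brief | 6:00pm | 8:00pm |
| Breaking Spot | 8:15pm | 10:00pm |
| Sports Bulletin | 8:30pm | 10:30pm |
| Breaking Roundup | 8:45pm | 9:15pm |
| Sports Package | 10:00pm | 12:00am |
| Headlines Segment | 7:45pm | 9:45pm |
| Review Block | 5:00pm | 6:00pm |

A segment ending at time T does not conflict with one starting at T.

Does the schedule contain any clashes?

Yes

Sorted by start: Review Block, Interview Brief, Headlines Segment, Breaking Spot, Sports Bulletin, Breaking Roundup, Sports Package.
Interview Brief starts exactly when Review Block ends (back-to-back, no overlap), so Review Block has no further overlaps.
Headlines Segment starts before Interview Brief ends → Interview Brief and Headlines Segment overlap.
That's a conflict, so the schedule is not conflict-free.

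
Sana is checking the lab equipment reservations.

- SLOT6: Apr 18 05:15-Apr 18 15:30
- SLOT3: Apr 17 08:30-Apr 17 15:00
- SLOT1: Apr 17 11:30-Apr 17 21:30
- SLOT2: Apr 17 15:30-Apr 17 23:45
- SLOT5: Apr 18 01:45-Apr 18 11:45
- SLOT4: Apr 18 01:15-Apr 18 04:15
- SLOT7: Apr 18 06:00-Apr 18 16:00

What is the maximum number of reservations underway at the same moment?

3

Sort all start/end points and keep a running count:
Apr 17 08:30 start SLOT3 → 1
Apr 17 11:30 start SLOT1 → 2
Apr 17 15:00 end SLOT3 → 1
Apr 17 15:30 start SLOT2 → 2
Apr 17 21:30 end SLOT1 → 1
Apr 17 23:45 end SLOT2 → 0
Apr 18 01:15 start SLOT4 → 1
Apr 18 01:45 start SLOT5 → 2
Apr 18 04:15 end SLOT4 → 1
Apr 18 05:15 start SLOT6 → 2
Apr 18 06:00 start SLOT7 → 3
Apr 18 11:45 end SLOT5 → 2
Apr 18 15:30 end SLOT6 → 1
Apr 18 16:00 end SLOT7 → 0
Peak is 3, at Apr 18 06:00 (SLOT5, SLOT6, SLOT7).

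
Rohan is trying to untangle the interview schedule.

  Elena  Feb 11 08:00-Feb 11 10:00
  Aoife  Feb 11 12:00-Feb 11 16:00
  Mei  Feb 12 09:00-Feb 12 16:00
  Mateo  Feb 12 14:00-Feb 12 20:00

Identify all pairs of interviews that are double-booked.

Mateo & Mei

Sorted by start: Elena, Aoife, Mei, Mateo.
Aoife starts after Elena ends — done with Elena.
Mei starts after Aoife ends — done with Aoife.
Mateo starts before Mei ends → Mei and Mateo overlap.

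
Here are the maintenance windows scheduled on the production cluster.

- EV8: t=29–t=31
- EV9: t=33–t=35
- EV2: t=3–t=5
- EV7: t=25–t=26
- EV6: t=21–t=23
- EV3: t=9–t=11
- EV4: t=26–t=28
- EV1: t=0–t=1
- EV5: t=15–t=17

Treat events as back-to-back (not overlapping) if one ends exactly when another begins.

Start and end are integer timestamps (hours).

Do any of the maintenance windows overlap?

No

Sorted by start: EV1, EV2, EV3, EV5, EV6, EV7, EV4, EV8, EV9.
EV2 starts after EV1 ends; EV1 is clear from here.
EV3 starts after EV2 ends; EV2 is clear from here.
EV5 starts after EV3 ends; EV3 is clear from here.
EV6 starts after EV5 ends; EV5 is clear from here.
EV7 starts after EV6 ends; EV6 is clear from here.
EV4 starts exactly when EV7 ends (back-to-back, no overlap); EV7 is clear from here.
EV8 starts after EV4 ends; EV4 is clear from here.
EV9 starts after EV8 ends.
Every pair is clear; the schedule has no overlaps.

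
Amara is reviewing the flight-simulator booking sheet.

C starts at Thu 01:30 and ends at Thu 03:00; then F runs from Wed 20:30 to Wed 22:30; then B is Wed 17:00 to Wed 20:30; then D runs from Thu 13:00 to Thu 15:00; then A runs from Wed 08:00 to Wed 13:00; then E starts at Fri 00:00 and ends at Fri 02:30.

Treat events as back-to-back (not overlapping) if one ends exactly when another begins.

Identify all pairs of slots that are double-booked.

Sorted by start: A, B, F, C, D, E.
B starts after A ends — done with A.
F starts exactly when B ends (back-to-back, no overlap) — done with B.
C starts after F ends — done with F.
D starts after C ends — done with C.
E starts after D ends.

none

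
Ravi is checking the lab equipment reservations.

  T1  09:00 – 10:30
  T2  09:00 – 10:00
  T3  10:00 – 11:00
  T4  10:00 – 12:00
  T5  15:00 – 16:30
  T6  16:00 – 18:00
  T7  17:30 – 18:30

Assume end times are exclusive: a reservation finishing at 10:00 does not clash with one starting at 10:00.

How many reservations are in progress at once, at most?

3

Walk through starts and ends in time order (an end at T is processed before a start at T):
09:00 start T1 → 1
09:00 start T2 → 2
10:00 end T2 → 1
10:00 start T3 → 2
10:00 start T4 → 3
10:30 end T1 → 2
11:00 end T3 → 1
12:00 end T4 → 0
15:00 start T5 → 1
16:00 start T6 → 2
16:30 end T5 → 1
17:30 start T7 → 2
18:00 end T6 → 1
18:30 end T7 → 0
Peak is 3, at 10:00 (T1, T3, T4).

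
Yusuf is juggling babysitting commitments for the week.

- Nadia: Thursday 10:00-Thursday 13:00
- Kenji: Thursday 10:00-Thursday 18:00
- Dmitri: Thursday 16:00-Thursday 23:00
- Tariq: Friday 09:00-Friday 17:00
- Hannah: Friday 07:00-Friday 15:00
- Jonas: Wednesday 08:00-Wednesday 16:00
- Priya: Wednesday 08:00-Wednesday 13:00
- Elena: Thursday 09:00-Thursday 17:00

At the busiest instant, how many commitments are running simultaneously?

3

Sort all start/end points and keep a running count:
Wednesday 08:00 start Jonas → 1
Wednesday 08:00 start Priya → 2
Wednesday 13:00 end Priya → 1
Wednesday 16:00 end Jonas → 0
Thursday 09:00 start Elena → 1
Thursday 10:00 start Kenji → 2
Thursday 10:00 start Nadia → 3
Thursday 13:00 end Nadia → 2
Thursday 16:00 start Dmitri → 3
Thursday 17:00 end Elena → 2
Thursday 18:00 end Kenji → 1
Thursday 23:00 end Dmitri → 0
Friday 07:00 start Hannah → 1
Friday 09:00 start Tariq → 2
Friday 15:00 end Hannah → 1
Friday 17:00 end Tariq → 0
Peak is 3, at Thursday 10:00 (Elena, Kenji, Nadia).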